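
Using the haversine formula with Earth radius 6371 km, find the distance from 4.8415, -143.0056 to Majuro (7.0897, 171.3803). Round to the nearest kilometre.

5049 km

Δλ = 171.3803 − -143.0056 = 314.3859°; wrapped into (−180°, 180°]: -45.6141°.
Δφ = 7.0897 − 4.8415 = 2.2482°.
a = sin²(Δφ/2) + cos φ₁ · cos φ₂ · sin²(Δλ/2) = 0.148960.
c = 2·atan2(√a, √(1−a)) = 0.79248 rad → d = 6371·c ≈ 5048.91 km.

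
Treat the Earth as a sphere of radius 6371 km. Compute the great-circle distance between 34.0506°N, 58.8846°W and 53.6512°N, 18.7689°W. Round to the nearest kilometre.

Δλ = -18.7689 − -58.8846 = 40.1157°.
Δφ = 53.6512 − 34.0506 = 19.6006°.
a = sin²(Δφ/2) + cos φ₁ · cos φ₂ · sin²(Δλ/2) = 0.086737.
c = 2·atan2(√a, √(1−a)) = 0.59789 rad → d = 6371·c ≈ 3809.15 km.

3809 km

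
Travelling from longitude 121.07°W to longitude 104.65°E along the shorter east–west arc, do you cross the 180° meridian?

Yes

Naïve |104.65 − -121.07| = 225.72° > 180°, so the shorter arc goes the other way round — across 180°.
Signed shortest Δλ = ((104.65 − -121.07 + 180) mod 360) − 180 = -134.28°.
Going west by 134.28° from -121.07° passes through 180° before reaching +104.65°.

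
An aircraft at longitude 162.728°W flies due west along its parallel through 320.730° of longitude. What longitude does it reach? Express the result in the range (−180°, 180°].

Start at -162.728°; shift −320.730° → -483.458°.
-483.458° lies outside (−180°, 180°]; add 360° → -123.458°.

123.458°W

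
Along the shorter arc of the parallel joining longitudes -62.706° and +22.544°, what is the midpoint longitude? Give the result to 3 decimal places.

-20.081°

Signed shortest Δλ from -62.706° to +22.544° is +85.250°.
Midpoint longitude = -62.706° + (+85.250°)/2 = -62.706° + 42.625° = -20.081°.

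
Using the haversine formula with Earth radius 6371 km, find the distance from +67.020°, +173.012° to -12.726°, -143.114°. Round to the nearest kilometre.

9550 km

Δλ = -143.114 − 173.012 = -316.126°; wrapped into (−180°, 180°]: 43.874°.
Δφ = -12.726 − 67.020 = -79.746°.
a = sin²(Δφ/2) + cos φ₁ · cos φ₂ · sin²(Δλ/2) = 0.464144.
c = 2·atan2(√a, √(1−a)) = 1.49902 rad → d = 6371·c ≈ 9550.27 km.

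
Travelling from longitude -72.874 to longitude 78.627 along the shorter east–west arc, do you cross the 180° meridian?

Signed shortest Δλ = ((78.627 − -72.874 + 180) mod 360) − 180 = 151.501°.
Going east by 151.501° from -72.874° reaches +78.627° without touching 180°.

No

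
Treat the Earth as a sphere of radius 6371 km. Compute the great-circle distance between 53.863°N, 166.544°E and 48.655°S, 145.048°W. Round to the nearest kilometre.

12270 km

Δλ = -145.048 − 166.544 = -311.592°; wrapped into (−180°, 180°]: 48.408°.
Δφ = -48.655 − 53.863 = -102.518°.
a = sin²(Δφ/2) + cos φ₁ · cos φ₂ · sin²(Δλ/2) = 0.673854.
c = 2·atan2(√a, √(1−a)) = 1.92592 rad → d = 6371·c ≈ 12270.05 km.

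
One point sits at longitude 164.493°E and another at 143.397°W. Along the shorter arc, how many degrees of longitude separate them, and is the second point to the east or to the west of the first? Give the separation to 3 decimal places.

Raw difference: -143.397 − 164.493 = -307.89°.
Normalise into (−180°, 180°]: -307.89° + 360° = 52.11°.
Positive ⇒ the second point lies to the east; separation 52.110°.

52.110° east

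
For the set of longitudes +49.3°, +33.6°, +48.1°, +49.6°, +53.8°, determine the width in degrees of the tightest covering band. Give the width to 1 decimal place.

Sort the longitudes: +33.6°, +48.1°, +49.3°, +49.6°, +53.8°.
Eastward gaps between consecutive values (wrapping around): 14.5°, 1.2°, 0.3°, 4.2°, 339.8°.
Largest gap = 339.8° ⇒ minimal covering band is its complement: 360° − 339.8° = 20.2°.
Band runs from +33.6° eastward to +53.8°.

20.2°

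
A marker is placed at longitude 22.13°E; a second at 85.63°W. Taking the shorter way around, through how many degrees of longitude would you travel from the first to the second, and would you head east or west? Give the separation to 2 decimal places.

107.76° west

Raw difference: -85.63 − 22.13 = -107.76°.
Normalise into (−180°, 180°]: -107.76° stays -107.76°.
Negative ⇒ the second point lies to the west; separation 107.76°.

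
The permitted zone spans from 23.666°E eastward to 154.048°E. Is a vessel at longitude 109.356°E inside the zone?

Band width going east from +23.666° to +154.048°: ((154.048 − 23.666) mod 360) = 130.382°.
Offset of +109.356° east of the west edge: ((109.356 − 23.666) mod 360) = 85.690°.
85.690° ≤ 130.382° ⇒ inside.

Yes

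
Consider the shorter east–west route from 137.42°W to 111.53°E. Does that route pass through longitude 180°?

Yes

Naïve |111.53 − -137.42| = 248.95° > 180°, so the shorter arc goes the other way round — across 180°.
Signed shortest Δλ = ((111.53 − -137.42 + 180) mod 360) − 180 = -111.05°.
Going west by 111.05° from -137.42° passes through 180° before reaching +111.53°.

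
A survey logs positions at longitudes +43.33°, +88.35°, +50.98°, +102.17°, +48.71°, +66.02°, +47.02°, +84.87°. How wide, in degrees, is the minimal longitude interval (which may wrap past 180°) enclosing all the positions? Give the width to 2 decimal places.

Sort the longitudes: +43.33°, +47.02°, +48.71°, +50.98°, +66.02°, +84.87°, +88.35°, +102.17°.
Eastward gaps between consecutive values (wrapping around): 3.69°, 1.69°, 2.27°, 15.04°, 18.85°, 3.48°, 13.82°, 301.16°.
Largest gap = 301.16° ⇒ minimal covering band is its complement: 360° − 301.16° = 58.84°.
Band runs from +43.33° eastward to +102.17°.

58.84°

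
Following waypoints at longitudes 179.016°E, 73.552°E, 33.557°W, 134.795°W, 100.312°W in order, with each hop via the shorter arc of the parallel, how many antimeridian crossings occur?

0

Leg 1: +179.016° → +73.552°, shortest Δλ = -105.464° (west) — does not cross 180°.
Leg 2: +73.552° → -33.557°, shortest Δλ = -107.109° (west) — does not cross 180°.
Leg 3: -33.557° → -134.795°, shortest Δλ = -101.238° (west) — does not cross 180°.
Leg 4: -134.795° → -100.312°, shortest Δλ = 34.483° (east) — does not cross 180°.
Total crossings: 0.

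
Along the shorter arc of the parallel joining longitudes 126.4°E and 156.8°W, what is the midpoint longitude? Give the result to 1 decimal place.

Signed shortest Δλ from +126.4° to -156.8° is +76.8°.
Midpoint longitude = +126.4° + (+76.8°)/2 = +126.4° + 38.4° = +164.8°.
(The naïve average (+126.4 + -156.8)/2 = -15.2° is on the wrong side of the globe.)

164.8°E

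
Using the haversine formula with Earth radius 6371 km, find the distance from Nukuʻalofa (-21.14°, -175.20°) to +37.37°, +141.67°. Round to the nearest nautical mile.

Δλ = 141.67 − -175.20 = 316.87°; wrapped into (−180°, 180°]: -43.13°.
Δφ = 37.37 − -21.14 = 58.51°.
a = sin²(Δφ/2) + cos φ₁ · cos φ₂ · sin²(Δλ/2) = 0.338966.
c = 2·atan2(√a, √(1−a)) = 1.24288 rad → d = 6371·c ≈ 7918.41 km ≈ 4275.60 nmi.

4276 nmi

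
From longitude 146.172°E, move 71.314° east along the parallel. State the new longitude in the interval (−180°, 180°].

142.514°W

Start at +146.172°; shift +71.314° → +217.486°.
+217.486° lies outside (−180°, 180°]; subtract 360° → -142.514°.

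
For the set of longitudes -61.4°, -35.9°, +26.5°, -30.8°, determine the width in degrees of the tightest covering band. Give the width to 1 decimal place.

Sort the longitudes: -61.4°, -35.9°, -30.8°, +26.5°.
Eastward gaps between consecutive values (wrapping around): 25.5°, 5.1°, 57.3°, 272.1°.
Largest gap = 272.1° ⇒ minimal covering band is its complement: 360° − 272.1° = 87.9°.
Band runs from -61.4° eastward to +26.5°.

87.9°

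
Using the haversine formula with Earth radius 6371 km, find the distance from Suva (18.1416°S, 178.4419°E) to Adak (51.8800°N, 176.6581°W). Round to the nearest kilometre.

7801 km

Δλ = -176.6581 − 178.4419 = -355.1000°; wrapped into (−180°, 180°]: 4.9000°.
Δφ = 51.8800 − -18.1416 = 70.0216°.
a = sin²(Δφ/2) + cos φ₁ · cos φ₂ · sin²(Δλ/2) = 0.330239.
c = 2·atan2(√a, √(1−a)) = 1.22439 rad → d = 6371·c ≈ 7800.57 km.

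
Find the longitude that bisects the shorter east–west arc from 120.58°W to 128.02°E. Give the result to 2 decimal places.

176.28°W

Signed shortest Δλ from -120.58° to +128.02° is -111.40°.
Midpoint longitude = -120.58° + (-111.40°)/2 = -120.58° − 55.70° = -176.28°.
(The naïve average (-120.58 + +128.02)/2 = 3.72° is on the wrong side of the globe.)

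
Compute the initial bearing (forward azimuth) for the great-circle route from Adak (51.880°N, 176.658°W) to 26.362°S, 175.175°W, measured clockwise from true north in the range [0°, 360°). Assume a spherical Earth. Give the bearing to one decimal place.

178.6°

Δλ = -175.175 − -176.658 = 1.483°.
θ = atan2( sin Δλ · cos φ₂ , cos φ₁ · sin φ₂ − sin φ₁ · cos φ₂ · cos Δλ )
  = atan2(0.02319, -0.97878) = 178.643° → normalised to [0°, 360°): 178.643°.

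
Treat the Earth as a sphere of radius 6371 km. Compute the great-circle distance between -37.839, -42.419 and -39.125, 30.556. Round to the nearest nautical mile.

Δλ = 30.556 − -42.419 = 72.975°.
Δφ = -39.125 − -37.839 = -1.286°.
a = sin²(Δφ/2) + cos φ₁ · cos φ₂ · sin²(Δλ/2) = 0.216764.
c = 2·atan2(√a, √(1−a)) = 0.96858 rad → d = 6371·c ≈ 6170.82 km ≈ 3331.97 nmi.

3332 nmi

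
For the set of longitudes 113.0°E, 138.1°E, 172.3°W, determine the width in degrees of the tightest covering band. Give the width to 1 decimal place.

Sort the longitudes: -172.3°, +113.0°, +138.1°.
Eastward gaps between consecutive values (wrapping around): 285.3°, 25.1°, 49.6°.
Largest gap = 285.3° ⇒ minimal covering band is its complement: 360° − 285.3° = 74.7°.
Band runs from +113.0° eastward to -172.3°, crossing the antimeridian.

74.7°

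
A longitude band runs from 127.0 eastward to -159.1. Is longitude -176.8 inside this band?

Yes

Band width going east from +127.0° to -159.1°: ((-159.1 − 127.0) mod 360) = 73.9°.
Offset of -176.8° east of the west edge: ((-176.8 − 127.0) mod 360) = 56.2°.
56.2° ≤ 73.9° ⇒ inside.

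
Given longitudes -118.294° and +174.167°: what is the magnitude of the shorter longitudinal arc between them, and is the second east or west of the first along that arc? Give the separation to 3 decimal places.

Raw difference: 174.167 − -118.294 = 292.461°.
Normalise into (−180°, 180°]: 292.461° − 360° = -67.539°.
Negative ⇒ the second point lies to the west; separation 67.539°.

67.539° west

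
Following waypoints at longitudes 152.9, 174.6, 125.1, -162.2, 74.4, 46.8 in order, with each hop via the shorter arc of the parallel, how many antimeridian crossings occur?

Leg 1: +152.9° → +174.6°, shortest Δλ = 21.7° (east) — does not cross 180°.
Leg 2: +174.6° → +125.1°, shortest Δλ = -49.5° (west) — does not cross 180°.
Leg 3: +125.1° → -162.2°, shortest Δλ = 72.7° (east) — crosses 180°.
Leg 4: -162.2° → +74.4°, shortest Δλ = -123.4° (west) — crosses 180°.
Leg 5: +74.4° → +46.8°, shortest Δλ = -27.6° (west) — does not cross 180°.
Total crossings: 2.

2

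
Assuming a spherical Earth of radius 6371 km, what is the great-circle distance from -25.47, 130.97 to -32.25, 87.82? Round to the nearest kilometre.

Δλ = 87.82 − 130.97 = -43.15°.
Δφ = -32.25 − -25.47 = -6.78°.
a = sin²(Δφ/2) + cos φ₁ · cos φ₂ · sin²(Δλ/2) = 0.106739.
c = 2·atan2(√a, √(1−a)) = 0.66564 rad → d = 6371·c ≈ 4240.79 km.

4241 km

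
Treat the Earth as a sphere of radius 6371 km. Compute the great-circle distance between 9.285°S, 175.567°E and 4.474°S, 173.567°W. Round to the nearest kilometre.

1313 km

Δλ = -173.567 − 175.567 = -349.134°; wrapped into (−180°, 180°]: 10.866°.
Δφ = -4.474 − -9.285 = 4.811°.
a = sin²(Δφ/2) + cos φ₁ · cos φ₂ · sin²(Δλ/2) = 0.010582.
c = 2·atan2(√a, √(1−a)) = 0.20610 rad → d = 6371·c ≈ 1313.07 km.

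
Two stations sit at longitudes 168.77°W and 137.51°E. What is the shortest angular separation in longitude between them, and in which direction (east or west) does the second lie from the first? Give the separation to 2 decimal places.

53.72° west

Raw difference: 137.51 − -168.77 = 306.28°.
Normalise into (−180°, 180°]: 306.28° − 360° = -53.72°.
Negative ⇒ the second point lies to the west; separation 53.72°.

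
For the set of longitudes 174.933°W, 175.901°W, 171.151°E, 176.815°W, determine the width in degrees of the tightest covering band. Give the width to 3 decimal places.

Sort the longitudes: -176.815°, -175.901°, -174.933°, +171.151°.
Eastward gaps between consecutive values (wrapping around): 0.914°, 0.968°, 346.084°, 12.034°.
Largest gap = 346.084° ⇒ minimal covering band is its complement: 360° − 346.084° = 13.916°.
Band runs from +171.151° eastward to -174.933°, crossing the antimeridian.

13.916°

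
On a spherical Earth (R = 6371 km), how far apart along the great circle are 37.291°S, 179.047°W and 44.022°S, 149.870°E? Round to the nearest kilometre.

2709 km

Δλ = 149.870 − -179.047 = 328.917°; wrapped into (−180°, 180°]: -31.083°.
Δφ = -44.022 − -37.291 = -6.731°.
a = sin²(Δφ/2) + cos φ₁ · cos φ₂ · sin²(Δλ/2) = 0.044515.
c = 2·atan2(√a, √(1−a)) = 0.42517 rad → d = 6371·c ≈ 2708.75 km.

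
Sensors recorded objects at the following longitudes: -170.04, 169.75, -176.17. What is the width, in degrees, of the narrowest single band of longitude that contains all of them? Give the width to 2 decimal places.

Sort the longitudes: -176.17°, -170.04°, +169.75°.
Eastward gaps between consecutive values (wrapping around): 6.13°, 339.79°, 14.08°.
Largest gap = 339.79° ⇒ minimal covering band is its complement: 360° − 339.79° = 20.21°.
Band runs from +169.75° eastward to -170.04°, crossing the antimeridian.

20.21°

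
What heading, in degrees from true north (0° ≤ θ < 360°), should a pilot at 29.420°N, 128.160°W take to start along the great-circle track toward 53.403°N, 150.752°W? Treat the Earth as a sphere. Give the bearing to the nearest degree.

Δλ = -150.752 − -128.160 = -22.592°.
θ = atan2( sin Δλ · cos φ₂ , cos φ₁ · sin φ₂ − sin φ₁ · cos φ₂ · cos Δλ )
  = atan2(-0.22903, 0.42894) = -28.100° → normalised to [0°, 360°): 331.900°.

332°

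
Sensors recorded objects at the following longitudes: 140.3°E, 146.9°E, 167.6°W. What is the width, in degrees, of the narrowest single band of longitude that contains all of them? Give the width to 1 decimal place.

52.1°

Sort the longitudes: -167.6°, +140.3°, +146.9°.
Eastward gaps between consecutive values (wrapping around): 307.9°, 6.6°, 45.5°.
Largest gap = 307.9° ⇒ minimal covering band is its complement: 360° − 307.9° = 52.1°.
Band runs from +140.3° eastward to -167.6°, crossing the antimeridian.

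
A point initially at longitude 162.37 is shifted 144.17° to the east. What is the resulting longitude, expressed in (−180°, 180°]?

-53.46°

Start at +162.37°; shift +144.17° → +306.54°.
+306.54° lies outside (−180°, 180°]; subtract 360° → -53.46°.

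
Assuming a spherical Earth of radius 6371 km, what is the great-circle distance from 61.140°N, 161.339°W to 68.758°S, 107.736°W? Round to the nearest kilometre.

15060 km

Δλ = -107.736 − -161.339 = 53.603°.
Δφ = -68.758 − 61.140 = -129.898°.
a = sin²(Δφ/2) + cos φ₁ · cos φ₂ · sin²(Δλ/2) = 0.856266.
c = 2·atan2(√a, √(1−a)) = 2.36390 rad → d = 6371·c ≈ 15060.38 km.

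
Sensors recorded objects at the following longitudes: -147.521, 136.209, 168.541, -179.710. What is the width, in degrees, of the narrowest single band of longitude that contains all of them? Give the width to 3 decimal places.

Sort the longitudes: -179.710°, -147.521°, +136.209°, +168.541°.
Eastward gaps between consecutive values (wrapping around): 32.189°, 283.730°, 32.332°, 11.749°.
Largest gap = 283.730° ⇒ minimal covering band is its complement: 360° − 283.730° = 76.270°.
Band runs from +136.209° eastward to -147.521°, crossing the antimeridian.

76.270°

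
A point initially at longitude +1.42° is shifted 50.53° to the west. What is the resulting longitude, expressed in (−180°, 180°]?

Start at +1.42°; shift −50.53° → -49.11°.
-49.11° already lies in (−180°, 180°].

-49.11°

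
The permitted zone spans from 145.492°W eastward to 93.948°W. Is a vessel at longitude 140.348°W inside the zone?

Yes

Band width going east from -145.492° to -93.948°: ((-93.948 − -145.492) mod 360) = 51.544°.
Offset of -140.348° east of the west edge: ((-140.348 − -145.492) mod 360) = 5.144°.
5.144° ≤ 51.544° ⇒ inside.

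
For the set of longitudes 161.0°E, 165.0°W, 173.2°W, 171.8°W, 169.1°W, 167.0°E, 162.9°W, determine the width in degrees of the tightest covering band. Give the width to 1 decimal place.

Sort the longitudes: -173.2°, -171.8°, -169.1°, -165.0°, -162.9°, +161.0°, +167.0°.
Eastward gaps between consecutive values (wrapping around): 1.4°, 2.7°, 4.1°, 2.1°, 323.9°, 6.0°, 19.8°.
Largest gap = 323.9° ⇒ minimal covering band is its complement: 360° − 323.9° = 36.1°.
Band runs from +161.0° eastward to -162.9°, crossing the antimeridian.

36.1°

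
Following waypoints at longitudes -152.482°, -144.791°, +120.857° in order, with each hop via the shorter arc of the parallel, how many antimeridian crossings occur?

1

Leg 1: -152.482° → -144.791°, shortest Δλ = 7.691° (east) — does not cross 180°.
Leg 2: -144.791° → +120.857°, shortest Δλ = -94.352° (west) — crosses 180°.
Total crossings: 1.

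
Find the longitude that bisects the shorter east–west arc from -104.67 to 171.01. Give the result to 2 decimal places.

Signed shortest Δλ from -104.67° to +171.01° is -84.32°.
Midpoint longitude = -104.67° + (-84.32°)/2 = -104.67° − 42.16° = -146.83°.
(The naïve average (-104.67 + +171.01)/2 = 33.17° is on the wrong side of the globe.)

-146.83°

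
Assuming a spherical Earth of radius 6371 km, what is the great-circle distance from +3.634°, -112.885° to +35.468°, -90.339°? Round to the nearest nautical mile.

2285 nmi

Δλ = -90.339 − -112.885 = 22.546°.
Δφ = 35.468 − 3.634 = 31.834°.
a = sin²(Δφ/2) + cos φ₁ · cos φ₂ · sin²(Δλ/2) = 0.106271.
c = 2·atan2(√a, √(1−a)) = 0.66412 rad → d = 6371·c ≈ 4231.11 km ≈ 2284.62 nmi.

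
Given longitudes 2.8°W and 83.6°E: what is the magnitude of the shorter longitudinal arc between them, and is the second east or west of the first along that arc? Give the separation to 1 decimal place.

86.4° east

Raw difference: 83.6 − -2.8 = 86.4°.
Normalise into (−180°, 180°]: 86.4° stays 86.4°.
Positive ⇒ the second point lies to the east; separation 86.4°.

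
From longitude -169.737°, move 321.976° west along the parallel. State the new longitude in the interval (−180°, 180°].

-131.713°

Start at -169.737°; shift −321.976° → -491.713°.
-491.713° lies outside (−180°, 180°]; add 360° → -131.713°.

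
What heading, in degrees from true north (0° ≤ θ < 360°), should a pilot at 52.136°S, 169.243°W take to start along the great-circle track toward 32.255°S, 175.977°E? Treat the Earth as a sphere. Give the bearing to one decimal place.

Δλ = 175.977 − -169.243 = 345.220°; wrapped into (−180°, 180°]: -14.780°.
θ = atan2( sin Δλ · cos φ₂ , cos φ₁ · sin φ₂ − sin φ₁ · cos φ₂ · cos Δλ )
  = atan2(-0.21574, 0.31798) = -34.156° → normalised to [0°, 360°): 325.844°.

325.8°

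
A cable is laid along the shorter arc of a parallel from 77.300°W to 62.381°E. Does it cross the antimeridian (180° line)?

No

Signed shortest Δλ = ((62.381 − -77.300 + 180) mod 360) − 180 = 139.681°.
Going east by 139.681° from -77.300° reaches +62.381° without touching 180°.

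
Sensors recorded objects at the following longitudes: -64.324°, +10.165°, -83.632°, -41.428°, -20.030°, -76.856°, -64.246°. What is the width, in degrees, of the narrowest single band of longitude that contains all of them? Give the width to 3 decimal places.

93.797°

Sort the longitudes: -83.632°, -76.856°, -64.324°, -64.246°, -41.428°, -20.030°, +10.165°.
Eastward gaps between consecutive values (wrapping around): 6.776°, 12.532°, 0.078°, 22.818°, 21.398°, 30.195°, 266.203°.
Largest gap = 266.203° ⇒ minimal covering band is its complement: 360° − 266.203° = 93.797°.
Band runs from -83.632° eastward to +10.165°.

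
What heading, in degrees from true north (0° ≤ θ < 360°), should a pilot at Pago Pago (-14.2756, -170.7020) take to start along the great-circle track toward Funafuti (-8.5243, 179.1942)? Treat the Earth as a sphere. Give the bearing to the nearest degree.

Δλ = 179.1942 − -170.7020 = 349.8962°; wrapped into (−180°, 180°]: -10.1038°.
θ = atan2( sin Δλ · cos φ₂ , cos φ₁ · sin φ₂ − sin φ₁ · cos φ₂ · cos Δλ )
  = atan2(-0.17349, 0.09643) = -60.935° → normalised to [0°, 360°): 299.065°.

299°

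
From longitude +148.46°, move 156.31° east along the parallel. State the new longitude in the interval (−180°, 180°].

-55.23°

Start at +148.46°; shift +156.31° → +304.77°.
+304.77° lies outside (−180°, 180°]; subtract 360° → -55.23°.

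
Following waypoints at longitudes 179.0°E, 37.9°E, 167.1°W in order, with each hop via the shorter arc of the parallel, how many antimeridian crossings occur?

1

Leg 1: +179.0° → +37.9°, shortest Δλ = -141.1° (west) — does not cross 180°.
Leg 2: +37.9° → -167.1°, shortest Δλ = 155.0° (east) — crosses 180°.
Total crossings: 1.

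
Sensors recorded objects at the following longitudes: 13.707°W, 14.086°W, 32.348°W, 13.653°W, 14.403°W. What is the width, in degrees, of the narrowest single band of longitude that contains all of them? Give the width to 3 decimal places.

18.695°

Sort the longitudes: -32.348°, -14.403°, -14.086°, -13.707°, -13.653°.
Eastward gaps between consecutive values (wrapping around): 17.945°, 0.317°, 0.379°, 0.054°, 341.305°.
Largest gap = 341.305° ⇒ minimal covering band is its complement: 360° − 341.305° = 18.695°.
Band runs from -32.348° eastward to -13.653°.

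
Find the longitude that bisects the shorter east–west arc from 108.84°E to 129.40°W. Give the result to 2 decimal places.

169.72°E

Signed shortest Δλ from +108.84° to -129.40° is +121.76°.
Midpoint longitude = +108.84° + (+121.76°)/2 = +108.84° + 60.88° = +169.72°.
(The naïve average (+108.84 + -129.40)/2 = -10.28° is on the wrong side of the globe.)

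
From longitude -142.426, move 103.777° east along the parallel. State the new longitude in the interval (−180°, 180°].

-38.649°

Start at -142.426°; shift +103.777° → -38.649°.
-38.649° already lies in (−180°, 180°].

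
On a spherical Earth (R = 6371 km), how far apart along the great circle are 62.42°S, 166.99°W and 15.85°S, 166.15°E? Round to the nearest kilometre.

5588 km

Δλ = 166.15 − -166.99 = 333.14°; wrapped into (−180°, 180°]: -26.86°.
Δφ = -15.85 − -62.42 = 46.57°.
a = sin²(Δφ/2) + cos φ₁ · cos φ₂ · sin²(Δλ/2) = 0.180292.
c = 2·atan2(√a, √(1−a)) = 0.87706 rad → d = 6371·c ≈ 5587.73 km.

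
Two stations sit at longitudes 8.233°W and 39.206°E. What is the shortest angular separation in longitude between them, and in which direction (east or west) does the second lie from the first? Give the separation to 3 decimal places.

47.439° east

Raw difference: 39.206 − -8.233 = 47.439°.
Normalise into (−180°, 180°]: 47.439° stays 47.439°.
Positive ⇒ the second point lies to the east; separation 47.439°.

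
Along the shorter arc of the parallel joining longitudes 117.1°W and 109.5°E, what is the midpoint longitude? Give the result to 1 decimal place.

176.2°E

Signed shortest Δλ from -117.1° to +109.5° is -133.4°.
Midpoint longitude = -117.1° + (-133.4°)/2 = -117.1° − 66.7° = -183.8°.
Normalise into (−180°, 180°]: +176.2°.
(The naïve average (-117.1 + +109.5)/2 = -3.8° is on the wrong side of the globe.)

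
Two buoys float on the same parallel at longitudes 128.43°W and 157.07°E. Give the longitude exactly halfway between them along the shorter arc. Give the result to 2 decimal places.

165.68°W

Signed shortest Δλ from -128.43° to +157.07° is -74.50°.
Midpoint longitude = -128.43° + (-74.50°)/2 = -128.43° − 37.25° = -165.68°.
(The naïve average (-128.43 + +157.07)/2 = 14.32° is on the wrong side of the globe.)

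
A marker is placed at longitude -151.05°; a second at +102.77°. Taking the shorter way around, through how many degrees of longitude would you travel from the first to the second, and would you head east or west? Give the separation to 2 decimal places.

106.18° west

Raw difference: 102.77 − -151.05 = 253.82°.
Normalise into (−180°, 180°]: 253.82° − 360° = -106.18°.
Negative ⇒ the second point lies to the west; separation 106.18°.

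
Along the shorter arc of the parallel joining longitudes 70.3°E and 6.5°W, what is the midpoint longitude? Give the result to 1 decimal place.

Signed shortest Δλ from +70.3° to -6.5° is -76.8°.
Midpoint longitude = +70.3° + (-76.8°)/2 = +70.3° − 38.4° = +31.9°.

31.9°E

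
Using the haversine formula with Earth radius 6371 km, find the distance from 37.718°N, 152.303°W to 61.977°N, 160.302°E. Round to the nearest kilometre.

Δλ = 160.302 − -152.303 = 312.605°; wrapped into (−180°, 180°]: -47.395°.
Δφ = 61.977 − 37.718 = 24.259°.
a = sin²(Δφ/2) + cos φ₁ · cos φ₂ · sin²(Δλ/2) = 0.104183.
c = 2·atan2(√a, √(1−a)) = 0.65732 rad → d = 6371·c ≈ 4187.78 km.

4188 km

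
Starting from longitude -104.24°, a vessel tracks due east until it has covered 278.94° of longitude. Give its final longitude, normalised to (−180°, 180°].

Start at -104.24°; shift +278.94° → +174.70°.
+174.70° already lies in (−180°, 180°].

+174.70°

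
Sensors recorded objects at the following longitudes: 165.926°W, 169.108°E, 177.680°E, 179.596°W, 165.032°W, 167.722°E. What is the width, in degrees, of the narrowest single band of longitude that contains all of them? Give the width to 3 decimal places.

Sort the longitudes: -179.596°, -165.926°, -165.032°, +167.722°, +169.108°, +177.680°.
Eastward gaps between consecutive values (wrapping around): 13.670°, 0.894°, 332.754°, 1.386°, 8.572°, 2.724°.
Largest gap = 332.754° ⇒ minimal covering band is its complement: 360° − 332.754° = 27.246°.
Band runs from +167.722° eastward to -165.032°, crossing the antimeridian.

27.246°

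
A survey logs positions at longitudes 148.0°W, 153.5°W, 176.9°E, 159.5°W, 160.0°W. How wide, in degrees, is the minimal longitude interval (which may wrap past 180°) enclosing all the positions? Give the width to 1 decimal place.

35.1°

Sort the longitudes: -160.0°, -159.5°, -153.5°, -148.0°, +176.9°.
Eastward gaps between consecutive values (wrapping around): 0.5°, 6.0°, 5.5°, 324.9°, 23.1°.
Largest gap = 324.9° ⇒ minimal covering band is its complement: 360° − 324.9° = 35.1°.
Band runs from +176.9° eastward to -148.0°, crossing the antimeridian.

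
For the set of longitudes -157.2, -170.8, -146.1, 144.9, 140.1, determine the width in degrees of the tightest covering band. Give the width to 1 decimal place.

73.8°

Sort the longitudes: -170.8°, -157.2°, -146.1°, +140.1°, +144.9°.
Eastward gaps between consecutive values (wrapping around): 13.6°, 11.1°, 286.2°, 4.8°, 44.3°.
Largest gap = 286.2° ⇒ minimal covering band is its complement: 360° − 286.2° = 73.8°.
Band runs from +140.1° eastward to -146.1°, crossing the antimeridian.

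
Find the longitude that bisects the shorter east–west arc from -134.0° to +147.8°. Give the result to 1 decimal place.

-173.1°

Signed shortest Δλ from -134.0° to +147.8° is -78.2°.
Midpoint longitude = -134.0° + (-78.2°)/2 = -134.0° − 39.1° = -173.1°.
(The naïve average (-134.0 + +147.8)/2 = 6.9° is on the wrong side of the globe.)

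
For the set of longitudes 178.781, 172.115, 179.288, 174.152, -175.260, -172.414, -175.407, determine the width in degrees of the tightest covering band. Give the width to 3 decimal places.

Sort the longitudes: -175.407°, -175.260°, -172.414°, +172.115°, +174.152°, +178.781°, +179.288°.
Eastward gaps between consecutive values (wrapping around): 0.147°, 2.846°, 344.529°, 2.037°, 4.629°, 0.507°, 5.305°.
Largest gap = 344.529° ⇒ minimal covering band is its complement: 360° − 344.529° = 15.471°.
Band runs from +172.115° eastward to -172.414°, crossing the antimeridian.

15.471°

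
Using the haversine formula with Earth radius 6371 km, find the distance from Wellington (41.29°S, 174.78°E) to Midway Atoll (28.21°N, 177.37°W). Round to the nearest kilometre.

7770 km

Δλ = -177.37 − 174.78 = -352.15°; wrapped into (−180°, 180°]: 7.85°.
Δφ = 28.21 − -41.29 = 69.50°.
a = sin²(Δφ/2) + cos φ₁ · cos φ₂ · sin²(Δλ/2) = 0.327999.
c = 2·atan2(√a, √(1−a)) = 1.21962 rad → d = 6371·c ≈ 7770.20 km.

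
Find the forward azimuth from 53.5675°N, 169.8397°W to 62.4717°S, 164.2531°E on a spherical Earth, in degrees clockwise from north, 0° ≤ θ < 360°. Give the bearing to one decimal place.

Δλ = 164.2531 − -169.8397 = 334.0928°; wrapped into (−180°, 180°]: -25.9072°.
θ = atan2( sin Δλ · cos φ₂ , cos φ₁ · sin φ₂ − sin φ₁ · cos φ₂ · cos Δλ )
  = atan2(-0.20194, -0.86112) = -166.802° → normalised to [0°, 360°): 193.198°.

193.2°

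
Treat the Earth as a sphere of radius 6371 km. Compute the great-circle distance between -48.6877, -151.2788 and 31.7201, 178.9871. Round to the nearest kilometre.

9416 km

Δλ = 178.9871 − -151.2788 = 330.2659°; wrapped into (−180°, 180°]: -29.7341°.
Δφ = 31.7201 − -48.6877 = 80.4078°.
a = sin²(Δφ/2) + cos φ₁ · cos φ₂ · sin²(Δλ/2) = 0.453651.
c = 2·atan2(√a, √(1−a)) = 1.47796 rad → d = 6371·c ≈ 9416.11 km.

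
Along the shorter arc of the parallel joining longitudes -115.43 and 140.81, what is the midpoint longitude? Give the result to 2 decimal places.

-167.31°

Signed shortest Δλ from -115.43° to +140.81° is -103.76°.
Midpoint longitude = -115.43° + (-103.76°)/2 = -115.43° − 51.88° = -167.31°.
(The naïve average (-115.43 + +140.81)/2 = 12.69° is on the wrong side of the globe.)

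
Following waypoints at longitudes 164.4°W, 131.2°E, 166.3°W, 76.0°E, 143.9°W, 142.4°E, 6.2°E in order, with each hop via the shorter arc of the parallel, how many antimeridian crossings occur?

Leg 1: -164.4° → +131.2°, shortest Δλ = -64.4° (west) — crosses 180°.
Leg 2: +131.2° → -166.3°, shortest Δλ = 62.5° (east) — crosses 180°.
Leg 3: -166.3° → +76.0°, shortest Δλ = -117.7° (west) — crosses 180°.
Leg 4: +76.0° → -143.9°, shortest Δλ = 140.1° (east) — crosses 180°.
Leg 5: -143.9° → +142.4°, shortest Δλ = -73.7° (west) — crosses 180°.
Leg 6: +142.4° → +6.2°, shortest Δλ = -136.2° (west) — does not cross 180°.
Total crossings: 5.

5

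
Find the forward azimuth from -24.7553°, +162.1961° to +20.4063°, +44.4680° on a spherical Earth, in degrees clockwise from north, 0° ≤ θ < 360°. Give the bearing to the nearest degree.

Δλ = 44.4680 − 162.1961 = -117.7281°.
θ = atan2( sin Δλ · cos φ₂ , cos φ₁ · sin φ₂ − sin φ₁ · cos φ₂ · cos Δλ )
  = atan2(-0.82962, 0.13403) = -80.823° → normalised to [0°, 360°): 279.177°.

279°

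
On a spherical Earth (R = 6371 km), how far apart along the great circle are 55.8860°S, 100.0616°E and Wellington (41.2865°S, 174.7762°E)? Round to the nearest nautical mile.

2936 nmi

Δλ = 174.7762 − 100.0616 = 74.7146°.
Δφ = -41.2865 − -55.8860 = 14.5995°.
a = sin²(Δφ/2) + cos φ₁ · cos φ₂ · sin²(Δλ/2) = 0.171308.
c = 2·atan2(√a, √(1−a)) = 0.85345 rad → d = 6371·c ≈ 5437.36 km ≈ 2935.94 nmi.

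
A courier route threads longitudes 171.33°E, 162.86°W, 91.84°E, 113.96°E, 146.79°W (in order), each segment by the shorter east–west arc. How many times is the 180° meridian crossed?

3

Leg 1: +171.33° → -162.86°, shortest Δλ = 25.81° (east) — crosses 180°.
Leg 2: -162.86° → +91.84°, shortest Δλ = -105.3° (west) — crosses 180°.
Leg 3: +91.84° → +113.96°, shortest Δλ = 22.12° (east) — does not cross 180°.
Leg 4: +113.96° → -146.79°, shortest Δλ = 99.25° (east) — crosses 180°.
Total crossings: 3.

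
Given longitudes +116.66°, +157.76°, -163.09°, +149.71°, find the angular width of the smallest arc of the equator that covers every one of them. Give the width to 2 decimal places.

Sort the longitudes: -163.09°, +116.66°, +149.71°, +157.76°.
Eastward gaps between consecutive values (wrapping around): 279.75°, 33.05°, 8.05°, 39.15°.
Largest gap = 279.75° ⇒ minimal covering band is its complement: 360° − 279.75° = 80.25°.
Band runs from +116.66° eastward to -163.09°, crossing the antimeridian.

80.25°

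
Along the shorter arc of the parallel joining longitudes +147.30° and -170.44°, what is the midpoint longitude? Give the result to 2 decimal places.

Signed shortest Δλ from +147.30° to -170.44° is +42.26°.
Midpoint longitude = +147.30° + (+42.26°)/2 = +147.30° + 21.13° = +168.43°.
(The naïve average (+147.30 + -170.44)/2 = -11.57° is on the wrong side of the globe.)

+168.43°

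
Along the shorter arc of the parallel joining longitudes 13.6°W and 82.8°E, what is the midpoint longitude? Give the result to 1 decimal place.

34.6°E

Signed shortest Δλ from -13.6° to +82.8° is +96.4°.
Midpoint longitude = -13.6° + (+96.4°)/2 = -13.6° + 48.2° = +34.6°.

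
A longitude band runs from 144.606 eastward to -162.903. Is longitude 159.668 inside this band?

Band width going east from +144.606° to -162.903°: ((-162.903 − 144.606) mod 360) = 52.491°.
Offset of +159.668° east of the west edge: ((159.668 − 144.606) mod 360) = 15.062°.
15.062° ≤ 52.491° ⇒ inside.

Yes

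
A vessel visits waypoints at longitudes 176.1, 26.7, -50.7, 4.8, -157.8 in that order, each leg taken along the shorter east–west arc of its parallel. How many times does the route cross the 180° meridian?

0

Leg 1: +176.1° → +26.7°, shortest Δλ = -149.4° (west) — does not cross 180°.
Leg 2: +26.7° → -50.7°, shortest Δλ = -77.4° (west) — does not cross 180°.
Leg 3: -50.7° → +4.8°, shortest Δλ = 55.5° (east) — does not cross 180°.
Leg 4: +4.8° → -157.8°, shortest Δλ = -162.6° (west) — does not cross 180°.
Total crossings: 0.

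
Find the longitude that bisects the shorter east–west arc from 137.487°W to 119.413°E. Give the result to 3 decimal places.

Signed shortest Δλ from -137.487° to +119.413° is -103.100°.
Midpoint longitude = -137.487° + (-103.100°)/2 = -137.487° − 51.550° = -189.037°.
Normalise into (−180°, 180°]: +170.963°.
(The naïve average (-137.487 + +119.413)/2 = -9.037° is on the wrong side of the globe.)

170.963°E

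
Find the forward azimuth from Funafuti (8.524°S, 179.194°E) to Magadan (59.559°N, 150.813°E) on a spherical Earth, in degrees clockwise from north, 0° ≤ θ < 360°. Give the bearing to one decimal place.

345.3°

Δλ = 150.813 − 179.194 = -28.381°.
θ = atan2( sin Δλ · cos φ₂ , cos φ₁ · sin φ₂ − sin φ₁ · cos φ₂ · cos Δλ )
  = atan2(-0.24083, 0.91870) = -14.689° → normalised to [0°, 360°): 345.311°.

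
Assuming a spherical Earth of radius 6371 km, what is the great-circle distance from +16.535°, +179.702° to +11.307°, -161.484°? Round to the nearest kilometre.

2111 km

Δλ = -161.484 − 179.702 = -341.186°; wrapped into (−180°, 180°]: 18.814°.
Δφ = 11.307 − 16.535 = -5.228°.
a = sin²(Δφ/2) + cos φ₁ · cos φ₂ · sin²(Δλ/2) = 0.027193.
c = 2·atan2(√a, √(1−a)) = 0.33132 rad → d = 6371·c ≈ 2110.83 km.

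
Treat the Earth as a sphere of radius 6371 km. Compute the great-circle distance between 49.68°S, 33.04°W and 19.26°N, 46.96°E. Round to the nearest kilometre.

10937 km

Δλ = 46.96 − -33.04 = 80.00°.
Δφ = 19.26 − -49.68 = 68.94°.
a = sin²(Δφ/2) + cos φ₁ · cos φ₂ · sin²(Δλ/2) = 0.572712.
c = 2·atan2(√a, √(1−a)) = 1.71674 rad → d = 6371·c ≈ 10937.34 km.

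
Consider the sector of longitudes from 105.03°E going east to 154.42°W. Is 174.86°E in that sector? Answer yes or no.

Band width going east from +105.03° to -154.42°: ((-154.42 − 105.03) mod 360) = 100.55°.
Offset of +174.86° east of the west edge: ((174.86 − 105.03) mod 360) = 69.83°.
69.83° ≤ 100.55° ⇒ inside.

Yes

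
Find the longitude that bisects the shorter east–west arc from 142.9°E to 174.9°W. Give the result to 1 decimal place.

164.0°E

Signed shortest Δλ from +142.9° to -174.9° is +42.2°.
Midpoint longitude = +142.9° + (+42.2°)/2 = +142.9° + 21.1° = +164.0°.
(The naïve average (+142.9 + -174.9)/2 = -16.0° is on the wrong side of the globe.)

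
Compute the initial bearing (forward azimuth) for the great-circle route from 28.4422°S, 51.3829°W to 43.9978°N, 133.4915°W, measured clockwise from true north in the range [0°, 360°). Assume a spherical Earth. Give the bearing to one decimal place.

Δλ = -133.4915 − -51.3829 = -82.1086°.
θ = atan2( sin Δλ · cos φ₂ , cos φ₁ · sin φ₂ − sin φ₁ · cos φ₂ · cos Δλ )
  = atan2(-0.71255, 0.65783) = -47.287° → normalised to [0°, 360°): 312.713°.

312.7°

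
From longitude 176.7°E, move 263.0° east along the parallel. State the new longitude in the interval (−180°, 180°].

79.7°E

Start at +176.7°; shift +263.0° → +439.7°.
+439.7° lies outside (−180°, 180°]; subtract 360° → +79.7°.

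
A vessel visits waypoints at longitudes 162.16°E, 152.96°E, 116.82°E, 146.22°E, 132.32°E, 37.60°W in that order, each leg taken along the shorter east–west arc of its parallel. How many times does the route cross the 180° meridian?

0

Leg 1: +162.16° → +152.96°, shortest Δλ = -9.2° (west) — does not cross 180°.
Leg 2: +152.96° → +116.82°, shortest Δλ = -36.14° (west) — does not cross 180°.
Leg 3: +116.82° → +146.22°, shortest Δλ = 29.4° (east) — does not cross 180°.
Leg 4: +146.22° → +132.32°, shortest Δλ = -13.9° (west) — does not cross 180°.
Leg 5: +132.32° → -37.60°, shortest Δλ = -169.92° (west) — does not cross 180°.
Total crossings: 0.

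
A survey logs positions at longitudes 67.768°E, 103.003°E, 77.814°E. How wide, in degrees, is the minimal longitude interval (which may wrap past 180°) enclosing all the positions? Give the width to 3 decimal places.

Sort the longitudes: +67.768°, +77.814°, +103.003°.
Eastward gaps between consecutive values (wrapping around): 10.046°, 25.189°, 324.765°.
Largest gap = 324.765° ⇒ minimal covering band is its complement: 360° − 324.765° = 35.235°.
Band runs from +67.768° eastward to +103.003°.

35.235°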